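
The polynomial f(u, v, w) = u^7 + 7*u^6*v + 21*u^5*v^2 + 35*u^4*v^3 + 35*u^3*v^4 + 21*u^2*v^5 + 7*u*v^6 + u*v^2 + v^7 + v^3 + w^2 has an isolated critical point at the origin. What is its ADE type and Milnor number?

The Hessian of f at 0 has rank 1. Corank 2; j^3 = v^2*(u + v) has shape L^2 M (L != M), so D-series; mu = 8 gives D_8.

Type D_8, Milnor number mu = 8.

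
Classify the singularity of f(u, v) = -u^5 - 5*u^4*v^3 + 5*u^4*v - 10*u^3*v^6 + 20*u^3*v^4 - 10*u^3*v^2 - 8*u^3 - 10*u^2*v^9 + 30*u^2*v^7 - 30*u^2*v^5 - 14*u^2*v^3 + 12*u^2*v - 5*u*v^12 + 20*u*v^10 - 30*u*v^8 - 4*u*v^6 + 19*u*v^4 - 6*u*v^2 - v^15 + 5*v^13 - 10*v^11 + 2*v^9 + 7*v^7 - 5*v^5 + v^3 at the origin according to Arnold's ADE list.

E_8

The Hessian of f at 0 has rank 0. Corank 2; j^3 = -(2*u - v)^3 is a perfect cube, so E-series; the 5-jet and mu = 8 give E_8.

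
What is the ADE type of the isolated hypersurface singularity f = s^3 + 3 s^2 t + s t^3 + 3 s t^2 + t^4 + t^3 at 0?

E_{7}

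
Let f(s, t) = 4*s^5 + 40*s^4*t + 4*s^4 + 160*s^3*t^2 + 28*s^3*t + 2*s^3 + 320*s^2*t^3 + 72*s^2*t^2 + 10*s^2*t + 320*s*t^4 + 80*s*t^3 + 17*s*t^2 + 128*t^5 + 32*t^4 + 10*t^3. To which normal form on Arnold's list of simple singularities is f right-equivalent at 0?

The Hessian of f at 0 is [[0, 0], [0, 0]] with rank 0, so corank 2. A Groebner basis of the Jacobian ideal J(f) in C{s,t} is {t^3, s^2 - 11*t^2/2, s*t + 5*t^2/2}; counting standard monomials gives mu = 4. Corank 2; j^3 = (s + 2*t)*(2*s^2 + 6*s*t + 5*t^2) splits into three distinct lines over C (the quadratic factor has nonzero discriminant), so D_4.

D4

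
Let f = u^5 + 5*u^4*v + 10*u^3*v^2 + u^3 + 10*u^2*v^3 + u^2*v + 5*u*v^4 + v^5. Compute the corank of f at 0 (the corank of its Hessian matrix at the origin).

2

The Hessian at 0 is [[0, 0], [0, 0]] of rank 0; hence corank 2.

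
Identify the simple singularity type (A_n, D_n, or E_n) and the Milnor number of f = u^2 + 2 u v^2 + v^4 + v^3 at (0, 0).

Type A_{2}, Milnor number mu = 2.

The Hessian of f at 0 has rank 1. Corank 1: A-series; mu = 2 gives A_2.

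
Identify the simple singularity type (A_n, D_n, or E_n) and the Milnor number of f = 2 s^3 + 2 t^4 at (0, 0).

The Hessian of f at 0 has rank 0. Corank 2; j^3 = 2*s^3 is a perfect cube, so E-series; the 4-jet and mu = 6 give E_6.

Type E_6, Milnor number mu = 6.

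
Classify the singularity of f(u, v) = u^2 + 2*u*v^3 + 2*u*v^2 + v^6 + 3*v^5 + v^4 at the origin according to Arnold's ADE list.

A_{4}

The Hessian of f at 0 has rank 1. Corank 1: A-series; mu = 4 gives A_4.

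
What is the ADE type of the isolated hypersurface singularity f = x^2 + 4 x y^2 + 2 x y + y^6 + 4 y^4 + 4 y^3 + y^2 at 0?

A5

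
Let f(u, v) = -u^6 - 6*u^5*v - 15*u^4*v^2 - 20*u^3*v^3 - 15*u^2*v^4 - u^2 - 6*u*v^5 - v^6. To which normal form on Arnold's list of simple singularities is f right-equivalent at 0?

A5

The Hessian of f at 0 has rank 1. Corank 1: A-series; mu = 5 gives A_5.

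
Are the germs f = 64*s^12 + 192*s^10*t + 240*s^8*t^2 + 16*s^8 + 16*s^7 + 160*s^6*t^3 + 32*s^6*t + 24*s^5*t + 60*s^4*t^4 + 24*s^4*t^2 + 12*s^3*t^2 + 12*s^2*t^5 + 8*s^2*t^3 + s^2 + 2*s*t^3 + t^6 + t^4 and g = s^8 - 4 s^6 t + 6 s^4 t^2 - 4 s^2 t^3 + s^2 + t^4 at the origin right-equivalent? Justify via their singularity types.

Yes.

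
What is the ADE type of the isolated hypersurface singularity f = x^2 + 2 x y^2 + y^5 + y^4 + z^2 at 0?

A_4

The Hessian of f at 0 has rank 2. Corank 1: A-series; mu = 4 gives A_4.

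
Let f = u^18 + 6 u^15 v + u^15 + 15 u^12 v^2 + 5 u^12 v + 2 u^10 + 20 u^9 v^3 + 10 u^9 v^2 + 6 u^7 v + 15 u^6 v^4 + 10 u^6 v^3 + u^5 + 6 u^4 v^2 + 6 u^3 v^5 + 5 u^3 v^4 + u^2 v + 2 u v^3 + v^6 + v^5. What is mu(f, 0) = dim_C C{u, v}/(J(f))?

The Hessian of f at 0 has rank 0. Corank 2; j^3 = u^2*v has shape L^2 M (L != M), so D-series; mu = 7 gives D_7.

7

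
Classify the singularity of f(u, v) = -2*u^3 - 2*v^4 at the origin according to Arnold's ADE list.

The Hessian of f at 0 has rank 0. Corank 2; j^3 = -2*u^3 is a perfect cube, so E-series; the 4-jet and mu = 6 give E_6.

E6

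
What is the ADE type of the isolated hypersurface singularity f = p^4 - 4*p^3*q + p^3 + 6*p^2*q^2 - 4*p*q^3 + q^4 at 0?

E_6

The Hessian of f at 0 has rank 0. Corank 2; j^3 = p^3 is a perfect cube, so E-series; the 4-jet and mu = 6 give E_6.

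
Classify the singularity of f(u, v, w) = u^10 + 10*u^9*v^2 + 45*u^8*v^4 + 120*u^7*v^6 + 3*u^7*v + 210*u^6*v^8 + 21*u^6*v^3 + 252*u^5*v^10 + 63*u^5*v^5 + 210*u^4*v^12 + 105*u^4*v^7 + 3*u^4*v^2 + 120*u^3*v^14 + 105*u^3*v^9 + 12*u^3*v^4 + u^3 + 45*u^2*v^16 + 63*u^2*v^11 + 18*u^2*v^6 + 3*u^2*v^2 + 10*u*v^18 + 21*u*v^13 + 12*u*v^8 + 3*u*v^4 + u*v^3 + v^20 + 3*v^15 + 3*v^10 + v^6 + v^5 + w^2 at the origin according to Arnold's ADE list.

E7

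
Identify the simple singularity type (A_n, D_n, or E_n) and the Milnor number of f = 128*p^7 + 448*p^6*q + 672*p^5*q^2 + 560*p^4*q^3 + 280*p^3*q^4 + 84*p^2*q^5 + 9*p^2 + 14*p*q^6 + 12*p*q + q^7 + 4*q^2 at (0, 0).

Type A_{6}, Milnor number mu = 6.

The Hessian of f at 0 has rank 1. Corank 1: A-series; mu = 6 gives A_6.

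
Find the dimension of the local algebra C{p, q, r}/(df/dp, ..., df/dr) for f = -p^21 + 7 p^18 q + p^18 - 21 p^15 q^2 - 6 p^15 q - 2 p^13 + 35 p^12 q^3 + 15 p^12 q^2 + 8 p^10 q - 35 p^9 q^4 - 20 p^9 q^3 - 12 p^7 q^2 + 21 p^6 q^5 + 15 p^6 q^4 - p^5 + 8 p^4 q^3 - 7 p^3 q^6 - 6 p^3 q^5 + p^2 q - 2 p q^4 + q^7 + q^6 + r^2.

The Hessian of f at 0 has rank 1. Corank 2; j^3 = p^2*q has shape L^2 M (L != M), so D-series; mu = 7 gives D_7.

7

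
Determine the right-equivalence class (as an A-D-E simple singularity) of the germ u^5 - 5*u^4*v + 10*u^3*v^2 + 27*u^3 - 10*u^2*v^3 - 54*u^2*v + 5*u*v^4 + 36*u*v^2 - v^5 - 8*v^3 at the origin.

The Hessian of f at 0 is [[0, 0], [0, 0]] with rank 0, so corank 2. A Groebner basis of the Jacobian ideal J(f) in C{u,v} is {v^5, u*v^3 - 3*v^4/4, u^2 - 4*u*v/3 + 4*v^2/9}; counting standard monomials gives mu = 8. Corank 2; j^3 = (3*u - 2*v)^3 is a perfect cube, so E-series; the 5-jet and mu = 8 give E_8.

E8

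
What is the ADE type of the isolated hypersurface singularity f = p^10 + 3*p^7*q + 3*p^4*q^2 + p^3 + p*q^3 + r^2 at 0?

The Hessian of f at 0 is [[0, 0, 0], [0, 0, 0], [0, 0, 2]] with rank 1, so corank 2. A Groebner basis of the Jacobian ideal J(f) in C{p,q,r} is {p^3, p*q^2, 3*p^2 + q^3, r}; counting standard monomials gives mu = 7. Corank 2; j^3 = p^3 is a perfect cube, so E-series; the 4-jet and mu = 7 give E_7.

E7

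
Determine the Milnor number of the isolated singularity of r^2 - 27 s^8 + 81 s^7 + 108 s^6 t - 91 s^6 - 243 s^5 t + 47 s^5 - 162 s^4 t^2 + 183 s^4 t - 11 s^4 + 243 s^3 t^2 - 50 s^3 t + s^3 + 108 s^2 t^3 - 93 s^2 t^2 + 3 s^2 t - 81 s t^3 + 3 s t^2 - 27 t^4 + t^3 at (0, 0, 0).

The Hessian of f at 0 is [[0, 0, 0], [0, 0, 0], [0, 0, 2]] with rank 1, so corank 2. A Groebner basis of the Jacobian ideal J(f) in C{s,t,r} is {3*s^2/16 + 3*s*t/8 + t^4 - t^3/16 + 3*t^2/16, s^3 - 3*s^2/8 - 3*s*t/4 + 9*t^3/8 - 3*t^2/8, s^2*t + 3*s^2/16 + 3*s*t/8 - 17*t^3/16 + 3*t^2/16, -s^2/16 + s*t^2 - s*t/8 + 49*t^3/48 - t^2/16, r}; counting standard monomials gives mu = 7. Corank 2; j^3 = (s + t)^3 is a perfect cube, so E-series; the 4-jet and mu = 7 give E_7.

7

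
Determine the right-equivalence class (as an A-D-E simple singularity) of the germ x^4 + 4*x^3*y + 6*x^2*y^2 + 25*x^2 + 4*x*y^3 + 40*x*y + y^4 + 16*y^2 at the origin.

A_{3}

The Hessian of f at 0 is [[50, 40], [40, 32]] with rank 1, so corank 1. A Groebner basis of the Jacobian ideal J(f) in C{x,y} is {y^3, x + 4*y/5}; counting standard monomials gives mu = 3. Corank 1: A-series; mu = 3 gives A_3.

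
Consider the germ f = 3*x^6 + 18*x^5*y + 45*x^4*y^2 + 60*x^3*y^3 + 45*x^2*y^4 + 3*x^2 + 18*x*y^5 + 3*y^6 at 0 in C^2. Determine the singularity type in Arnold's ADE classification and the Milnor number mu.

Type A_5, Milnor number mu = 5.

The Hessian of f at 0 is [[6, 0], [0, 0]] with rank 1, so corank 1. A Groebner basis of the Jacobian ideal J(f) in C{x,y} is {y^5, x}; counting standard monomials gives mu = 5. Corank 1: A-series; mu = 5 gives A_5.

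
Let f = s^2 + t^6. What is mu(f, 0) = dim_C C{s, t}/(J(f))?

The Hessian of f at 0 has rank 1. Corank 1: A-series; mu = 5 gives A_5.

5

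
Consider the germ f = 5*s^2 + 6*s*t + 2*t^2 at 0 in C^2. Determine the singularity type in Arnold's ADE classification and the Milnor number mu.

The Hessian of f at 0 has rank 2. Corank 0: nondegenerate Morse point, so A_1.

Type A1, Milnor number mu = 1.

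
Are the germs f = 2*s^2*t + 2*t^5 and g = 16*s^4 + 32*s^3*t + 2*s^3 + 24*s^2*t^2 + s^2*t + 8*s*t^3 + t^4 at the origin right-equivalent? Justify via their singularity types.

The Hessian of f at 0 is [[0, 0], [0, 0]] with rank 0, so corank 2. A Groebner basis of the Jacobian ideal J(f) in C{s,t} is {s^2/5 + t^4, s^3, s*t}; counting standard monomials gives mu = 6. Corank 2; j^3 = 2*s^2*t has shape L^2 M (L != M), so D-series; mu = 6 gives D_6. The Hessian of g at 0 is [[0, 0], [0, 0]] with rank 0, so corank 2. A Groebner basis of the Jacobian ideal J(g) in C{s,t} is {s*t^2, -s*t/8 + t^3, s^2 + s*t/2}; counting standard monomials gives mu = 5. Corank 2; j^3 = s^2*(2*s + t) has shape L^2 M (L != M), so D-series; mu = 5 gives D_5. f is D_6 but g is D_5, hence not right-equivalent.

No.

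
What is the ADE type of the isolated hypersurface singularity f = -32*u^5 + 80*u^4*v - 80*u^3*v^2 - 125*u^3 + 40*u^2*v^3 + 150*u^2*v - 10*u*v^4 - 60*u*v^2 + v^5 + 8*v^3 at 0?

E_{8}

The Hessian of f at 0 is [[0, 0], [0, 0]] with rank 0, so corank 2. A Groebner basis of the Jacobian ideal J(f) in C{u,v} is {v^5, u*v^3 - 17*v^4/40, u^2 - 4*u*v/5 + 4*v^2/25}; counting standard monomials gives mu = 8. Corank 2; j^3 = -(5*u - 2*v)^3 is a perfect cube, so E-series; the 5-jet and mu = 8 give E_8.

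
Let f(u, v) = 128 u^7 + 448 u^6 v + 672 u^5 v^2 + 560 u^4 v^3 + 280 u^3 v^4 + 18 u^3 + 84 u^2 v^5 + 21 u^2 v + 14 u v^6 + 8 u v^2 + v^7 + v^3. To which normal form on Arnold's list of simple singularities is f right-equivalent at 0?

The Hessian of f at 0 is [[0, 0], [0, 0]] with rank 0, so corank 2. A Groebner basis of the Jacobian ideal J(f) in C{u,v} is {-2187*u*v/14 + v^6 - 729*v^2/14, u*v^2 + v^3/3, u^2 + 5*u*v/6 + v^2/6}; counting standard monomials gives mu = 8. Corank 2; j^3 = (2*u + v)*(3*u + v)^2 has shape L^2 M (L != M), so D-series; mu = 8 gives D_8.

D_{8}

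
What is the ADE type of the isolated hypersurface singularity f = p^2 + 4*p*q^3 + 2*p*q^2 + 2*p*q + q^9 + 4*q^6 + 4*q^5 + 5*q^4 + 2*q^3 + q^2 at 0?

A_8

The Hessian of f at 0 has rank 1. Corank 1: A-series; mu = 8 gives A_8.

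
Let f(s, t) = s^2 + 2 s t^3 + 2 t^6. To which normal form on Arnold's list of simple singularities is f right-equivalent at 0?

The Hessian of f at 0 has rank 1. Corank 1: A-series; mu = 5 gives A_5.

A_{5}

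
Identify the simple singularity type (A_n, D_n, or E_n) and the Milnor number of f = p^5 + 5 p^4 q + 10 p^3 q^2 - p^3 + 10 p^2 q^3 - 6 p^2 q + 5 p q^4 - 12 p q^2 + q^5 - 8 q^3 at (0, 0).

The Hessian of f at 0 is [[0, 0], [0, 0]] with rank 0, so corank 2. A Groebner basis of the Jacobian ideal J(f) in C{p,q} is {q^5, p*q^3 + 7*q^4/4, p^2 + 4*p*q + 4*q^2}; counting standard monomials gives mu = 8. Corank 2; j^3 = -(p + 2*q)^3 is a perfect cube, so E-series; the 5-jet and mu = 8 give E_8.

Type E8, Milnor number mu = 8.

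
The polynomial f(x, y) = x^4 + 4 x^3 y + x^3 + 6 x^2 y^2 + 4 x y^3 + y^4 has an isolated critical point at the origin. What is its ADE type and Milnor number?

Type E_6, Milnor number mu = 6.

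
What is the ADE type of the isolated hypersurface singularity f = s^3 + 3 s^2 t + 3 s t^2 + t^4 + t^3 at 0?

E_{6}

The Hessian of f at 0 has rank 0. Corank 2; j^3 = (s + t)^3 is a perfect cube, so E-series; the 4-jet and mu = 6 give E_6.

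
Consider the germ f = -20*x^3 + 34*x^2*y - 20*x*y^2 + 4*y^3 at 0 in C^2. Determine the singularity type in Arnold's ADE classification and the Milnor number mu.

Type D_4, Milnor number mu = 4.

The Hessian of f at 0 has rank 0. Corank 2; j^3 = -2*(2*x - y)*(5*x^2 - 6*x*y + 2*y^2) splits into three distinct lines over C (the quadratic factor has nonzero discriminant), so D_4.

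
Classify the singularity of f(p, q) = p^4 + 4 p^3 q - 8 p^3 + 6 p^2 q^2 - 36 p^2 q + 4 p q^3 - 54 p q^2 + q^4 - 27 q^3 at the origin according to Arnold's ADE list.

E_{6}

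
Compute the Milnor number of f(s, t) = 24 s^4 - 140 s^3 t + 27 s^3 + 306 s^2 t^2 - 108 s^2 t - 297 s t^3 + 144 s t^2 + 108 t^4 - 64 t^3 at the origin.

7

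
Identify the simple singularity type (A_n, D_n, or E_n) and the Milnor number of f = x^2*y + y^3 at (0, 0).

Type D4, Milnor number mu = 4.

The Hessian of f at 0 is [[0, 0], [0, 0]] with rank 0, so corank 2. A Groebner basis of the Jacobian ideal J(f) in C{x,y} is {y^3, x^2 + 3*y^2, x*y}; counting standard monomials gives mu = 4. Corank 2; j^3 = y*(x^2 + y^2) splits into three distinct lines over C (the quadratic factor has nonzero discriminant), so D_4.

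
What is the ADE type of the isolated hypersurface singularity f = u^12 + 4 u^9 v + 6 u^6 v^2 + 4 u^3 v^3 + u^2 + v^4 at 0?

The Hessian of f at 0 is [[2, 0], [0, 0]] with rank 1, so corank 1. A Groebner basis of the Jacobian ideal J(f) in C{u,v} is {v^3, u}; counting standard monomials gives mu = 3. Corank 1: A-series; mu = 3 gives A_3.

A_{3}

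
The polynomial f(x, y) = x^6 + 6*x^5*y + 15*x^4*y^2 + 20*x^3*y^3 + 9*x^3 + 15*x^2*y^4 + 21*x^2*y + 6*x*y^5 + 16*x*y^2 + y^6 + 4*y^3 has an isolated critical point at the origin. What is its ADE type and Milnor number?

The Hessian of f at 0 has rank 0. Corank 2; j^3 = (x + y)*(3*x + 2*y)^2 has shape L^2 M (L != M), so D-series; mu = 7 gives D_7.

Type D_7, Milnor number mu = 7.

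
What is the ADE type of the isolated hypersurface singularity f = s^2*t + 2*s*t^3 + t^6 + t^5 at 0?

The Hessian of f at 0 has rank 0. Corank 2; j^3 = s^2*t has shape L^2 M (L != M), so D-series; mu = 7 gives D_7.

D_{7}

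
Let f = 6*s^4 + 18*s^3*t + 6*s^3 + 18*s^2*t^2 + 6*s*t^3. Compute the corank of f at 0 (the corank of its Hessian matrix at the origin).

The Hessian at 0 is [[0, 0], [0, 0]] of rank 0; hence corank 2.

2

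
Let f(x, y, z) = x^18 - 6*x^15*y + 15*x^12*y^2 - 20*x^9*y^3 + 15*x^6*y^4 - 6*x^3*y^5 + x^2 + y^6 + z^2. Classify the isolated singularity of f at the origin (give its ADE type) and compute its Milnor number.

Type A5, Milnor number mu = 5.

The Hessian of f at 0 is [[2, 0, 0], [0, 0, 0], [0, 0, 2]] with rank 2, so corank 1. A Groebner basis of the Jacobian ideal J(f) in C{x,y,z} is {y^5, x, z}; counting standard monomials gives mu = 5. Corank 1: A-series; mu = 5 gives A_5.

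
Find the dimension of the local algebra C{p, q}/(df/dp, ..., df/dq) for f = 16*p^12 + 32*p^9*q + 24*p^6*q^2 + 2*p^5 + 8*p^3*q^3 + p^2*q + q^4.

The Hessian of f at 0 is [[0, 0], [0, 0]] with rank 0, so corank 2. A Groebner basis of the Jacobian ideal J(f) in C{p,q} is {p^3, p^2/4 + q^3, p*q}; counting standard monomials gives mu = 5. Corank 2; j^3 = p^2*q has shape L^2 M (L != M), so D-series; mu = 5 gives D_5.

5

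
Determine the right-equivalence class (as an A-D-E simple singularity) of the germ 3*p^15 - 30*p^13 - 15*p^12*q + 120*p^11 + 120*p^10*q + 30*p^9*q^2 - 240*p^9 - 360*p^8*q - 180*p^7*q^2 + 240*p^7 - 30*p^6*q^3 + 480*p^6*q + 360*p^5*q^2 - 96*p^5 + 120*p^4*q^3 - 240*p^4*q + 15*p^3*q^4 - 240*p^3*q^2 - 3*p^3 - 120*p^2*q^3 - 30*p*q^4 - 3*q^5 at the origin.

E_{8}

The Hessian of f at 0 is [[0, 0], [0, 0]] with rank 0, so corank 2. A Groebner basis of the Jacobian ideal J(f) in C{p,q} is {q^5, p*q^3 + q^4/8, p^2}; counting standard monomials gives mu = 8. Corank 2; j^3 = -3*p^3 is a perfect cube, so E-series; the 5-jet and mu = 8 give E_8.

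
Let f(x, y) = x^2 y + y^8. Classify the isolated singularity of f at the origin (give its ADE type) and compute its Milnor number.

Type D9, Milnor number mu = 9.

The Hessian of f at 0 has rank 0. Corank 2; j^3 = x^2*y has shape L^2 M (L != M), so D-series; mu = 9 gives D_9.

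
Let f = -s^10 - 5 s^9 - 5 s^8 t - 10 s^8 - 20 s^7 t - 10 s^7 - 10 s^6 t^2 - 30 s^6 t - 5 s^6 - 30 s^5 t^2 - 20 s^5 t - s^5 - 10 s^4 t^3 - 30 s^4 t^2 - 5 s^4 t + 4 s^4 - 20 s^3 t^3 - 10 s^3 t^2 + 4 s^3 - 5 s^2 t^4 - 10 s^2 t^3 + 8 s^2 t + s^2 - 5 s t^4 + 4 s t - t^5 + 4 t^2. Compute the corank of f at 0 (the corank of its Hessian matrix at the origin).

1

The Hessian at 0 is [[2, 4], [4, 8]] of rank 1; hence corank 1.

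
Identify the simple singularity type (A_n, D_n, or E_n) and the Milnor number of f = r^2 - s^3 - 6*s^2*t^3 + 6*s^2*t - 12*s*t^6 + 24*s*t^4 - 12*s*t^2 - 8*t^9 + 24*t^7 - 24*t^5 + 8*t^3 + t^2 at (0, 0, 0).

Type A_{2}, Milnor number mu = 2.

The Hessian of f at 0 has rank 2. Corank 1: A-series; mu = 2 gives A_2.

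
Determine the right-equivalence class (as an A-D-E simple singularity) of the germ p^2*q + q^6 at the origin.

D7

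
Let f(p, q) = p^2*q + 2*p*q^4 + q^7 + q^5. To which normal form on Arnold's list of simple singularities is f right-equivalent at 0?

The Hessian of f at 0 has rank 0. Corank 2; j^3 = p^2*q has shape L^2 M (L != M), so D-series; mu = 6 gives D_6.

D_{6}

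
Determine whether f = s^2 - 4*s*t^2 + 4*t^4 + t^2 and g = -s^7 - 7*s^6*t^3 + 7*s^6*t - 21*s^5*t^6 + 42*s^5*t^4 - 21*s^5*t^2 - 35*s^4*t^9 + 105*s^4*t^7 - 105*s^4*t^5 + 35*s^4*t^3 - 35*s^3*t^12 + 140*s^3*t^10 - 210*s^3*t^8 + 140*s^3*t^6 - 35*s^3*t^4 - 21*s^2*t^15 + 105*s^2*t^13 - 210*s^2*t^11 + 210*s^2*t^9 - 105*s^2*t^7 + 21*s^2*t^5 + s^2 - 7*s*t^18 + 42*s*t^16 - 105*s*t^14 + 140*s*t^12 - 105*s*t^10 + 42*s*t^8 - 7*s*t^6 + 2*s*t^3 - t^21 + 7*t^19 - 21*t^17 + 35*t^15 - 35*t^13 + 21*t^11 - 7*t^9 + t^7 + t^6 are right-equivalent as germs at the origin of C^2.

No.

The Hessian of f at 0 is [[2, 0], [0, 2]] with rank 2, so corank 0. A Groebner basis of the Jacobian ideal J(f) in C{s,t} is {s, t}; counting standard monomials gives mu = 1. Corank 0: nondegenerate Morse point, so A_1. The Hessian of g at 0 is [[2, 0], [0, 0]] with rank 1, so corank 1. A Groebner basis of the Jacobian ideal J(g) in C{s,t} is {s + t^3, s^2}; counting standard monomials gives mu = 6. Corank 1: A-series; mu = 6 gives A_6. f is A_1 but g is A_6, hence not right-equivalent.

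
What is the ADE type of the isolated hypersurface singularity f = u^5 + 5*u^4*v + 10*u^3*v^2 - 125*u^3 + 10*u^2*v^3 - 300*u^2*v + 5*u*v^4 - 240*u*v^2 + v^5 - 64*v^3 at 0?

The Hessian of f at 0 is [[0, 0], [0, 0]] with rank 0, so corank 2. A Groebner basis of the Jacobian ideal J(f) in C{u,v} is {v^5, u*v^3 + 17*v^4/20, u^2 + 8*u*v/5 + 16*v^2/25}; counting standard monomials gives mu = 8. Corank 2; j^3 = -(5*u + 4*v)^3 is a perfect cube, so E-series; the 5-jet and mu = 8 give E_8.

E_{8}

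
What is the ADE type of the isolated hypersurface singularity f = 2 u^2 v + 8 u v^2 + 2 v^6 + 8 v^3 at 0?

D7

The Hessian of f at 0 is [[0, 0], [0, 0]] with rank 0, so corank 2. A Groebner basis of the Jacobian ideal J(f) in C{u,v} is {u^2/6 + v^5 - 2*v^2/3, u^3 + 8*v^3, u*v + 2*v^2}; counting standard monomials gives mu = 7. Corank 2; j^3 = 2*v*(u + 2*v)^2 has shape L^2 M (L != M), so D-series; mu = 7 gives D_7.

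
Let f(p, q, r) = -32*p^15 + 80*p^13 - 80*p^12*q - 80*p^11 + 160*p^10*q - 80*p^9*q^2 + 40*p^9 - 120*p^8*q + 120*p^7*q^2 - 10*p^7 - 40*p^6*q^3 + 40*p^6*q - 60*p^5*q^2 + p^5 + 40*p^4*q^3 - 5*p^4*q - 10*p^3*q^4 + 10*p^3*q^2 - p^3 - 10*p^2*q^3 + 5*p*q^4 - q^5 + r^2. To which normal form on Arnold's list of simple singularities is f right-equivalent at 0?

E8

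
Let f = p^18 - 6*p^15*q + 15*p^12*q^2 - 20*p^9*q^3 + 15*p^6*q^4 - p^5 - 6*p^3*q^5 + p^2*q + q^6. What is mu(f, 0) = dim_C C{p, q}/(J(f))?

The Hessian of f at 0 has rank 0. Corank 2; j^3 = p^2*q has shape L^2 M (L != M), so D-series; mu = 7 gives D_7.

7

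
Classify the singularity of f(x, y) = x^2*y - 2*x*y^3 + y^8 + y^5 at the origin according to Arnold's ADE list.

D9

The Hessian of f at 0 is [[0, 0], [0, 0]] with rank 0, so corank 2. A Groebner basis of the Jacobian ideal J(f) in C{x,y} is {x^4, x^3*y + x^2/8 - x*y^2/8, -x^3 + x^2*y^2, -x*y + y^3}; counting standard monomials gives mu = 9. Corank 2; j^3 = x^2*y has shape L^2 M (L != M), so D-series; mu = 9 gives D_9.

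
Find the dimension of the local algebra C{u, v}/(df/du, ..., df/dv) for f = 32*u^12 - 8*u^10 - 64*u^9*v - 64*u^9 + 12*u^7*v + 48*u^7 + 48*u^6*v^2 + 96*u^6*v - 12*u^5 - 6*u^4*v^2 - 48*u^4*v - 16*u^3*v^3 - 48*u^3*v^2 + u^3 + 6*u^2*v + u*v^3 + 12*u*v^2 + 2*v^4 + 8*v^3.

7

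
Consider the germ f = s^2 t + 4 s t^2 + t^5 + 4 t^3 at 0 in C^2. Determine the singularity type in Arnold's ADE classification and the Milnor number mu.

Type D_{6}, Milnor number mu = 6.

The Hessian of f at 0 has rank 0. Corank 2; j^3 = t*(s + 2*t)^2 has shape L^2 M (L != M), so D-series; mu = 6 gives D_6.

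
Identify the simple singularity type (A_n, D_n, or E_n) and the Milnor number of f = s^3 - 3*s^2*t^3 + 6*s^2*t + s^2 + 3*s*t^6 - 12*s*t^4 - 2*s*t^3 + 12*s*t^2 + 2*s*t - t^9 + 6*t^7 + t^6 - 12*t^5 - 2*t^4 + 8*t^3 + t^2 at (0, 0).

The Hessian of f at 0 has rank 1. Corank 1: A-series; mu = 2 gives A_2.

Type A_2, Milnor number mu = 2.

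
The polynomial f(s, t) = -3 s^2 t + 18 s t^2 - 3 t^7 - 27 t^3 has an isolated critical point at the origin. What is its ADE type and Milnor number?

Type D8, Milnor number mu = 8.

The Hessian of f at 0 has rank 0. Corank 2; j^3 = -3*t*(s - 3*t)^2 has shape L^2 M (L != M), so D-series; mu = 8 gives D_8.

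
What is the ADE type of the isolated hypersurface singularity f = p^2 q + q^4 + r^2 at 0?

D5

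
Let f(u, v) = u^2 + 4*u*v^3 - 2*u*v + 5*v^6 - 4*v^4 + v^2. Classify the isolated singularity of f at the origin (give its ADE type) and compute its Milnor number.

The Hessian of f at 0 has rank 1. Corank 1: A-series; mu = 5 gives A_5.

Type A_{5}, Milnor number mu = 5.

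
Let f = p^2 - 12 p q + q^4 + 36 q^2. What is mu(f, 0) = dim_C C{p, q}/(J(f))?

3

The Hessian of f at 0 is [[2, -12], [-12, 72]] with rank 1, so corank 1. A Groebner basis of the Jacobian ideal J(f) in C{p,q} is {q^3, p - 6*q}; counting standard monomials gives mu = 3. Corank 1: A-series; mu = 3 gives A_3.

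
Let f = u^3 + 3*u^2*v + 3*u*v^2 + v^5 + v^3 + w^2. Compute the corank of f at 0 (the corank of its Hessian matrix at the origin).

Hessian at 0 has rank 1.

2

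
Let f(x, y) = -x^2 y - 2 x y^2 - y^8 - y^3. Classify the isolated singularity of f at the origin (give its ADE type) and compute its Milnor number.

Type D9, Milnor number mu = 9.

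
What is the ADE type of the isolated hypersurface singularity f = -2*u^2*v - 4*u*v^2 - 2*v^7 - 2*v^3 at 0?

D8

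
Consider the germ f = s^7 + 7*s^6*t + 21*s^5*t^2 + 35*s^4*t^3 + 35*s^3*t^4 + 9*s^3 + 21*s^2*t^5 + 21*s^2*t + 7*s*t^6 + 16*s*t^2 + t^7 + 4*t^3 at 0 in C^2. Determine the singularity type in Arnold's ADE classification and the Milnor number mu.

Type D_{8}, Milnor number mu = 8.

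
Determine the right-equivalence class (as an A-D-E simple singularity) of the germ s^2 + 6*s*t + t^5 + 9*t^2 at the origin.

The Hessian of f at 0 is [[2, 6], [6, 18]] with rank 1, so corank 1. A Groebner basis of the Jacobian ideal J(f) in C{s,t} is {t^4, s + 3*t}; counting standard monomials gives mu = 4. Corank 1: A-series; mu = 4 gives A_4.

A_{4}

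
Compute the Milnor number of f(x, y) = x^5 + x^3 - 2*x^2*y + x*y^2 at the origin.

6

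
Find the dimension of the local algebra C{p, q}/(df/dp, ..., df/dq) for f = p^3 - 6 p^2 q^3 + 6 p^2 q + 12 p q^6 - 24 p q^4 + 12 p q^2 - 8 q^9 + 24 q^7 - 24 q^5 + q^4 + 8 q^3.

The Hessian of f at 0 has rank 0. Corank 2; j^3 = (p + 2*q)^3 is a perfect cube, so E-series; the 4-jet and mu = 6 give E_6.

6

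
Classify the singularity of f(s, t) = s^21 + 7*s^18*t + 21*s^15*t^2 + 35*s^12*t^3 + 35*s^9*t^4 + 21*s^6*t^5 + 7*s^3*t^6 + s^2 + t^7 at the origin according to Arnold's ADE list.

A6

The Hessian of f at 0 is [[2, 0], [0, 0]] with rank 1, so corank 1. A Groebner basis of the Jacobian ideal J(f) in C{s,t} is {t^6, s}; counting standard monomials gives mu = 6. Corank 1: A-series; mu = 6 gives A_6.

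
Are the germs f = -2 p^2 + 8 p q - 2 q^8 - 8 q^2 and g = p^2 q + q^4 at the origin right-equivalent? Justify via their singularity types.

No.

The Hessian of f at 0 is [[-4, 8], [8, -16]] with rank 1, so corank 1. A Groebner basis of the Jacobian ideal J(f) in C{p,q} is {q^7, p - 2*q}; counting standard monomials gives mu = 7. Corank 1: A-series; mu = 7 gives A_7. The Hessian of g at 0 is [[0, 0], [0, 0]] with rank 0, so corank 2. A Groebner basis of the Jacobian ideal J(g) in C{p,q} is {p^3, p^2/4 + q^3, p*q}; counting standard monomials gives mu = 5. Corank 2; j^3 = p^2*q has shape L^2 M (L != M), so D-series; mu = 5 gives D_5. f is A_7 but g is D_5, hence not right-equivalent.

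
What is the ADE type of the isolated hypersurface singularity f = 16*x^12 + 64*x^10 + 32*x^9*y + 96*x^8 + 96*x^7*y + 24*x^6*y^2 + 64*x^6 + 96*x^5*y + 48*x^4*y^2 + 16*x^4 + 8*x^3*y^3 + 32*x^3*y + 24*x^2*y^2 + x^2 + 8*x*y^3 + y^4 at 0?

A_{3}

The Hessian of f at 0 is [[2, 0], [0, 0]] with rank 1, so corank 1. A Groebner basis of the Jacobian ideal J(f) in C{x,y} is {y^3, x}; counting standard monomials gives mu = 3. Corank 1: A-series; mu = 3 gives A_3.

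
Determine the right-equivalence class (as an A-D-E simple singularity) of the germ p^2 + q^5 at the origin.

A4

The Hessian of f at 0 has rank 1. Corank 1: A-series; mu = 4 gives A_4.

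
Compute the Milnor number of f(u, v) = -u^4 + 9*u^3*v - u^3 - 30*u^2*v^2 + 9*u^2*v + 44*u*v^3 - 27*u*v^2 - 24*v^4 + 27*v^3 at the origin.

The Hessian of f at 0 has rank 0. Corank 2; j^3 = -(u - 3*v)^3 is a perfect cube, so E-series; the 4-jet and mu = 7 give E_7.

7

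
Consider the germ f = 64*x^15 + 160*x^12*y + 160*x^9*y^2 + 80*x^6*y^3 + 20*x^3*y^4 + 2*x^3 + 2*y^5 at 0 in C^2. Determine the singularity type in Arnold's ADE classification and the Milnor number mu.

The Hessian of f at 0 has rank 0. Corank 2; j^3 = 2*x^3 is a perfect cube, so E-series; the 5-jet and mu = 8 give E_8.

Type E_8, Milnor number mu = 8.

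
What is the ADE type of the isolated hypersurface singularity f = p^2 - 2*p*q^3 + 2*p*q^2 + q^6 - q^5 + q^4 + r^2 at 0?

A_{4}

The Hessian of f at 0 has rank 2. Corank 1: A-series; mu = 4 gives A_4.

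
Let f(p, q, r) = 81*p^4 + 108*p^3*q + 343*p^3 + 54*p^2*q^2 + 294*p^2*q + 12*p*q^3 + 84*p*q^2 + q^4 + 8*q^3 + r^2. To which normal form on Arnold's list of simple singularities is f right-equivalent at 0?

E_6

The Hessian of f at 0 is [[0, 0, 0], [0, 0, 0], [0, 0, 2]] with rank 1, so corank 2. A Groebner basis of the Jacobian ideal J(f) in C{p,q,r} is {q^4, p*q^2 + 19*q^3/63, p^2 + 4*p*q/7 + 4*q^2/49, r}; counting standard monomials gives mu = 6. Corank 2; j^3 = (7*p + 2*q)^3 is a perfect cube, so E-series; the 4-jet and mu = 6 give E_6.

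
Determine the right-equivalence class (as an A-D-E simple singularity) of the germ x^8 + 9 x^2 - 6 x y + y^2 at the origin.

A7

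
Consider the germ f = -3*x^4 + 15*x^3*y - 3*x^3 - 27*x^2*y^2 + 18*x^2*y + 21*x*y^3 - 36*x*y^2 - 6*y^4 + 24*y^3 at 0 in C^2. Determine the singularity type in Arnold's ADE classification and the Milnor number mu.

The Hessian of f at 0 is [[0, 0], [0, 0]] with rank 0, so corank 2. A Groebner basis of the Jacobian ideal J(f) in C{x,y} is {3*x^2 - 12*x*y + y^4 + y^3 + 12*y^2, x^3 + 18*x^2 - 72*x*y - 2*y^3 + 72*y^2, x^2*y + 7*x^2 - 28*x*y - 5*y^3/3 + 28*y^2, 2*x^2 + x*y^2 - 8*x*y - 4*y^3/3 + 8*y^2}; counting standard monomials gives mu = 7. Corank 2; j^3 = -3*(x - 2*y)^3 is a perfect cube, so E-series; the 4-jet and mu = 7 give E_7.

Type E_7, Milnor number mu = 7.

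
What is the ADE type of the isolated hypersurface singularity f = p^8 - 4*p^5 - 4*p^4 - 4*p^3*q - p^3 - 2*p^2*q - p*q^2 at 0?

The Hessian of f at 0 is [[0, 0], [0, 0]] with rank 0, so corank 2. A Groebner basis of the Jacobian ideal J(f) in C{p,q} is {p^2*q^2 + p*q^2/2 + q^3/2, p^2/4 + p*q^3 - 3*p*q^2 + 5*p*q/4 - 3*q^3/2 + q^2, -5*p^2*q/2 - 3*p^2/4 + 7*p*q^2 - 19*p*q/4 + q^4 + 3*q^3 - 4*q^2, p^3 + p^2/2 + p*q/2}; counting standard monomials gives mu = 9. Corank 2; j^3 = -p*(p + q)^2 has shape L^2 M (L != M), so D-series; mu = 9 gives D_9.

D_9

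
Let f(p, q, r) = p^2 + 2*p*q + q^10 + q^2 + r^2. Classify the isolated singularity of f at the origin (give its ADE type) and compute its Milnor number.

Type A_9, Milnor number mu = 9.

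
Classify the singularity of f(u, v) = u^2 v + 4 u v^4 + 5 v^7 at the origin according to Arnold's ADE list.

The Hessian of f at 0 is [[0, 0], [0, 0]] with rank 0, so corank 2. A Groebner basis of the Jacobian ideal J(f) in C{u,v} is {-2*u^2/3 + u*v^3, u*v/2 + v^4, u^3, u^2*v}; counting standard monomials gives mu = 8. Corank 2; j^3 = u^2*v has shape L^2 M (L != M), so D-series; mu = 8 gives D_8.

D_{8}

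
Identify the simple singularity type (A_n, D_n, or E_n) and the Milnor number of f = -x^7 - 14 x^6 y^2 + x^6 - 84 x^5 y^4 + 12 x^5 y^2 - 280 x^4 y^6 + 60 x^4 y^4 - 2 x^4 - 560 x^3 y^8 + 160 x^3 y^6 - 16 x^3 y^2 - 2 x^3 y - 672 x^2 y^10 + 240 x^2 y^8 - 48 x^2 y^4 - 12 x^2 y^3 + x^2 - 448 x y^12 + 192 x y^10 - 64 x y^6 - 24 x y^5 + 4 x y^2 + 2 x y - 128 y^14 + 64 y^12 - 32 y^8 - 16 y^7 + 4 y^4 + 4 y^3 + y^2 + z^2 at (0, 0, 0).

Type A6, Milnor number mu = 6.

The Hessian of f at 0 is [[2, 2, 0], [2, 2, 0], [0, 0, 2]] with rank 2, so corank 1. A Groebner basis of the Jacobian ideal J(f) in C{x,y,z} is {x^3 + 12*x^2/7 + 30*x*y/7 - 19*x/7 - 20*y^2/7 - 19*y/7, x^2*y - 27*x^2/28 - 25*x*y/14 + 5*x/7 + 17*y^2/28 + 5*y/7, 5*x^2/14 + x*y^2 + x*y/7 + x/7 + y^2/14 + y/7, 3*x^2/28 + 9*x*y/14 + x/7 + y^3 + 23*y^2/28 + y/7, z}; counting standard monomials gives mu = 6. Corank 1: A-series; mu = 6 gives A_6.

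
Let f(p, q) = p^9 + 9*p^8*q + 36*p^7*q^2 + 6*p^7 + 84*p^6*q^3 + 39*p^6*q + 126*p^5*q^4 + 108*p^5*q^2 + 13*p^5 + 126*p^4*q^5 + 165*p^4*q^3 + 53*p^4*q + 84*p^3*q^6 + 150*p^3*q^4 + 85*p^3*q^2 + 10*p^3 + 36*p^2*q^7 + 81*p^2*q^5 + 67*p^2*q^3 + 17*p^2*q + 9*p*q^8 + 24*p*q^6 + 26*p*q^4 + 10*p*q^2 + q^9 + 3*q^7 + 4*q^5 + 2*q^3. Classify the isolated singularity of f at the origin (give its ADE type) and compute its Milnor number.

Type D4, Milnor number mu = 4.

The Hessian of f at 0 has rank 0. Corank 2; j^3 = (2*p + q)*(5*p^2 + 6*p*q + 2*q^2) splits into three distinct lines over C (the quadratic factor has nonzero discriminant), so D_4.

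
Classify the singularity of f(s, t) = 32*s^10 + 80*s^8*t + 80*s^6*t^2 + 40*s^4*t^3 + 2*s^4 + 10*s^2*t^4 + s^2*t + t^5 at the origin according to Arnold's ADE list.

The Hessian of f at 0 has rank 0. Corank 2; j^3 = s^2*t has shape L^2 M (L != M), so D-series; mu = 6 gives D_6.

D_6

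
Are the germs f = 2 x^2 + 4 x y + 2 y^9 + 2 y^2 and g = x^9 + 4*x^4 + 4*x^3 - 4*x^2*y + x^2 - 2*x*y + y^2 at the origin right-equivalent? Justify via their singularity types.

The Hessian of f at 0 has rank 1. Corank 1: A-series; mu = 8 gives A_8. The Hessian of g at 0 has rank 1. Corank 1: A-series; mu = 8 gives A_8. Both have type A_8, hence right-equivalent.

Yes.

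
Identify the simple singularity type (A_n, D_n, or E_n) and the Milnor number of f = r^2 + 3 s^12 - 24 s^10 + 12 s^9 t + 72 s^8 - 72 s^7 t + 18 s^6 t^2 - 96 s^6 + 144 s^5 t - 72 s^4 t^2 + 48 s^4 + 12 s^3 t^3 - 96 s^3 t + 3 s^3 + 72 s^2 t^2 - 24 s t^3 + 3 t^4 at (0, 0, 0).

The Hessian of f at 0 has rank 1. Corank 2; j^3 = 3*s^3 is a perfect cube, so E-series; the 4-jet and mu = 6 give E_6.

Type E_6, Milnor number mu = 6.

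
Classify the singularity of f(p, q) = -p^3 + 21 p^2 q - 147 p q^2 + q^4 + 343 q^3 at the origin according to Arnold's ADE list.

The Hessian of f at 0 has rank 0. Corank 2; j^3 = -(p - 7*q)^3 is a perfect cube, so E-series; the 4-jet and mu = 6 give E_6.

E6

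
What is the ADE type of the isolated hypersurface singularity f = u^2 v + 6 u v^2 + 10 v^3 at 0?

D_{4}

The Hessian of f at 0 has rank 0. Corank 2; j^3 = v*(u^2 + 6*u*v + 10*v^2) splits into three distinct lines over C (the quadratic factor has nonzero discriminant), so D_4.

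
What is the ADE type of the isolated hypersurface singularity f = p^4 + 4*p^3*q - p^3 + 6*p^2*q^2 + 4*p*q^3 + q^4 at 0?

E6

The Hessian of f at 0 has rank 0. Corank 2; j^3 = -p^3 is a perfect cube, so E-series; the 4-jet and mu = 6 give E_6.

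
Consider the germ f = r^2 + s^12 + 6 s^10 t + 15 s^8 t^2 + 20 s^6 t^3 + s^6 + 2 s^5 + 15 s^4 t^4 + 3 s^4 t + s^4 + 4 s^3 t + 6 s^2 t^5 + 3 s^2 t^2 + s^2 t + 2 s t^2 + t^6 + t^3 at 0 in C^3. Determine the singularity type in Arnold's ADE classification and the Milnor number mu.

Type D7, Milnor number mu = 7.

The Hessian of f at 0 has rank 1. Corank 2; j^3 = t*(s + t)^2 has shape L^2 M (L != M), so D-series; mu = 7 gives D_7.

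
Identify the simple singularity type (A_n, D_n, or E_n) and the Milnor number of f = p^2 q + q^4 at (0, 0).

The Hessian of f at 0 has rank 0. Corank 2; j^3 = p^2*q has shape L^2 M (L != M), so D-series; mu = 5 gives D_5.

Type D_{5}, Milnor number mu = 5.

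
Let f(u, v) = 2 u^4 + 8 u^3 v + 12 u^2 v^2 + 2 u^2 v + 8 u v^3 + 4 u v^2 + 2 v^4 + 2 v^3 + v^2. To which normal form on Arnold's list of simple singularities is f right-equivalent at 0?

The Hessian of f at 0 is [[0, 0], [0, 2]] with rank 1, so corank 1. A Groebner basis of the Jacobian ideal J(f) in C{u,v} is {u^2 + v, u*v, v^2}; counting standard monomials gives mu = 3. Corank 1: A-series; mu = 3 gives A_3.

A_{3}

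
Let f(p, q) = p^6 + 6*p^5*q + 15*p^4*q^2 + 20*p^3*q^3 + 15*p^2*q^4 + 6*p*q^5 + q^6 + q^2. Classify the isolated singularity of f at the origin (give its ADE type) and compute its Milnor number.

Type A5, Milnor number mu = 5.

The Hessian of f at 0 has rank 1. Corank 1: A-series; mu = 5 gives A_5.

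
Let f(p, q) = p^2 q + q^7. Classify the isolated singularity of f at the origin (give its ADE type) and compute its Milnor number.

Type D_8, Milnor number mu = 8.

The Hessian of f at 0 has rank 0. Corank 2; j^3 = p^2*q has shape L^2 M (L != M), so D-series; mu = 8 gives D_8.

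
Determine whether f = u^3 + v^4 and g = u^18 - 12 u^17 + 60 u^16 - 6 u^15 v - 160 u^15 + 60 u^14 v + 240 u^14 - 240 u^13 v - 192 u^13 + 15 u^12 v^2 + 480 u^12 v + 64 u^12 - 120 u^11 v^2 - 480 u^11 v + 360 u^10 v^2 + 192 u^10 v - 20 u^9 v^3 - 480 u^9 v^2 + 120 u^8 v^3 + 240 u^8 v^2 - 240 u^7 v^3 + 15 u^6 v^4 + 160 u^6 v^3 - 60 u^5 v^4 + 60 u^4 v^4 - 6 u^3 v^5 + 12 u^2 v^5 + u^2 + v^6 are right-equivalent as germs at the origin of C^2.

No.

The Hessian of f at 0 is [[0, 0], [0, 0]] with rank 0, so corank 2. A Groebner basis of the Jacobian ideal J(f) in C{u,v} is {v^3, u^2}; counting standard monomials gives mu = 6. Corank 2; j^3 = u^3 is a perfect cube, so E-series; the 4-jet and mu = 6 give E_6. The Hessian of g at 0 is [[2, 0], [0, 0]] with rank 1, so corank 1. A Groebner basis of the Jacobian ideal J(g) in C{u,v} is {v^5, u}; counting standard monomials gives mu = 5. Corank 1: A-series; mu = 5 gives A_5. f is E_6 but g is A_5, hence not right-equivalent.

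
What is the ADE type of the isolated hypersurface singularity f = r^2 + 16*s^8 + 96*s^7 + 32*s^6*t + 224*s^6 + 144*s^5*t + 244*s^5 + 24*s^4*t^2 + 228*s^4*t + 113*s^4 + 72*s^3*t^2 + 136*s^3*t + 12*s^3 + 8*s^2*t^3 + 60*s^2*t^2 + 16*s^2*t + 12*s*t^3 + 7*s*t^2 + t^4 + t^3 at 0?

D5

The Hessian of f at 0 has rank 1. Corank 2; j^3 = (2*s + t)^2*(3*s + t) has shape L^2 M (L != M), so D-series; mu = 5 gives D_5.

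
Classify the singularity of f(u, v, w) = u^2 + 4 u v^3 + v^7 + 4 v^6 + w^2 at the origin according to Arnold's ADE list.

A_{6}

The Hessian of f at 0 has rank 2. Corank 1: A-series; mu = 6 gives A_6.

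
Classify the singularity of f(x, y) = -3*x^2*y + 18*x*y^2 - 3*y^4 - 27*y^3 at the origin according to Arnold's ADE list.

The Hessian of f at 0 has rank 0. Corank 2; j^3 = -3*y*(x - 3*y)^2 has shape L^2 M (L != M), so D-series; mu = 5 gives D_5.

D_5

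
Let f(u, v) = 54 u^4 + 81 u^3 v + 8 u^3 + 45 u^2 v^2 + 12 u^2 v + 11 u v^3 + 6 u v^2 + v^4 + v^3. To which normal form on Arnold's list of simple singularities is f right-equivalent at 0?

The Hessian of f at 0 has rank 0. Corank 2; j^3 = (2*u + v)^3 is a perfect cube, so E-series; the 4-jet and mu = 7 give E_7.

E_{7}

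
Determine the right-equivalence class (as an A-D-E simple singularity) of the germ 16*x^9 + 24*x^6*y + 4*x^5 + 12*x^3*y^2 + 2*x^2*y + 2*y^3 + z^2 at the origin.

D_{4}

The Hessian of f at 0 has rank 1. Corank 2; j^3 = 2*y*(x^2 + y^2) splits into three distinct lines over C (the quadratic factor has nonzero discriminant), so D_4.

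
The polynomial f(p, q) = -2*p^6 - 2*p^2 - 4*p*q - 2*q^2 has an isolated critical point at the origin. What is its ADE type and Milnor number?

Type A5, Milnor number mu = 5.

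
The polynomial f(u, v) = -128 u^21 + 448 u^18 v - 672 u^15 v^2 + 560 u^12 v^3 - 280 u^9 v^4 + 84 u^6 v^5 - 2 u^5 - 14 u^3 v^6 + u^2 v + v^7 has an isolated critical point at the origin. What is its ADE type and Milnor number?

Type D_{8}, Milnor number mu = 8.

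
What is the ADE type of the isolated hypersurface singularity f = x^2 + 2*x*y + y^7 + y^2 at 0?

The Hessian of f at 0 has rank 1. Corank 1: A-series; mu = 6 gives A_6.

A_{6}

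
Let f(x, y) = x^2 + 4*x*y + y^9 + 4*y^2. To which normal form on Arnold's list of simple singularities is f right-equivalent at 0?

The Hessian of f at 0 has rank 1. Corank 1: A-series; mu = 8 gives A_8.

A_8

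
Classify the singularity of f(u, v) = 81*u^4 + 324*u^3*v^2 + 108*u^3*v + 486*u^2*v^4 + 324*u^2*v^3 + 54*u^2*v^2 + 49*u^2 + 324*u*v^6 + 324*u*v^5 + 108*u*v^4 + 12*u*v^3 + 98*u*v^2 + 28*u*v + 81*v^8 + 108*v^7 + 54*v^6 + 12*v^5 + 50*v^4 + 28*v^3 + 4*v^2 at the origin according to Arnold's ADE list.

The Hessian of f at 0 has rank 1. Corank 1: A-series; mu = 3 gives A_3.

A_3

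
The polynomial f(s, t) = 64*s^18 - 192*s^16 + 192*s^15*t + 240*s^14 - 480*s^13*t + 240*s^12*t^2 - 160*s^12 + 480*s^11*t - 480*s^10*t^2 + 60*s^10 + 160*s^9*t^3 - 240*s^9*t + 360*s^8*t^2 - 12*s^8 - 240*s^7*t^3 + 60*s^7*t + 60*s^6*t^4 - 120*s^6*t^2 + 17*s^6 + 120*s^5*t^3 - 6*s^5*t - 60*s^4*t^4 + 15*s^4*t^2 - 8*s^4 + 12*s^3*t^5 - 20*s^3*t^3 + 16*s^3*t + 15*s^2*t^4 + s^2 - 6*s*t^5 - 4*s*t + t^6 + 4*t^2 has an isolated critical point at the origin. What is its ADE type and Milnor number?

The Hessian of f at 0 has rank 1. Corank 1: A-series; mu = 5 gives A_5.

Type A5, Milnor number mu = 5.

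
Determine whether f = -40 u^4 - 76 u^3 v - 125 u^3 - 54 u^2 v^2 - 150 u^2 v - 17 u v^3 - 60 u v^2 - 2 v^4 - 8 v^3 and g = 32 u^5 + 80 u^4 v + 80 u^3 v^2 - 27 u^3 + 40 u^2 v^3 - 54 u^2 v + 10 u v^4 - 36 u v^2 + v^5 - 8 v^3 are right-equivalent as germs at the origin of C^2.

No.

The Hessian of f at 0 has rank 0. Corank 2; j^3 = -(5*u + 2*v)^3 is a perfect cube, so E-series; the 4-jet and mu = 7 give E_7. The Hessian of g at 0 has rank 0. Corank 2; j^3 = -(3*u + 2*v)^3 is a perfect cube, so E-series; the 5-jet and mu = 8 give E_8. f is E_7 but g is E_8, hence not right-equivalent.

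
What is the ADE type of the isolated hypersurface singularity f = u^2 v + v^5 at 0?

D_{6}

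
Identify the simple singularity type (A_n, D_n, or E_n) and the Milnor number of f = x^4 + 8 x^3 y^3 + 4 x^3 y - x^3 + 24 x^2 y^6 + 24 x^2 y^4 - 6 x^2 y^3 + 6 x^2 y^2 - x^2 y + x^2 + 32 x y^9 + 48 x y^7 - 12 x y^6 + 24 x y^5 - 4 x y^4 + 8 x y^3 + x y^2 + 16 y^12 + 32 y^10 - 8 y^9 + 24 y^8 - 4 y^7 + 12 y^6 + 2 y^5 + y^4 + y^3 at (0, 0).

Type A_2, Milnor number mu = 2.

The Hessian of f at 0 has rank 1. Corank 1: A-series; mu = 2 gives A_2.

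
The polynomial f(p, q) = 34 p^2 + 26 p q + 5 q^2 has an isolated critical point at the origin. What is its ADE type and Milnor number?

Type A1, Milnor number mu = 1.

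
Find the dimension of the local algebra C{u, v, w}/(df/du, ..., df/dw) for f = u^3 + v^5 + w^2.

8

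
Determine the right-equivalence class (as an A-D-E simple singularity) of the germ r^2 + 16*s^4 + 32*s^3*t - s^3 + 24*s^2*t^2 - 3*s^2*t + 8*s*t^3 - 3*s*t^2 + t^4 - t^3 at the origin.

E6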